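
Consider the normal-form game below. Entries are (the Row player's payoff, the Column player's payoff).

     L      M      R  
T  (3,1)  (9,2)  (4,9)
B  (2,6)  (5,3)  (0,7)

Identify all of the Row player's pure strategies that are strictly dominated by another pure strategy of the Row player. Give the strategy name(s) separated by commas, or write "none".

Nothing dominates T: B at L (3>2).
B: dominated, since T does at least as well everywhere (L: 3>2, M: 9>5, R: 4>0).

B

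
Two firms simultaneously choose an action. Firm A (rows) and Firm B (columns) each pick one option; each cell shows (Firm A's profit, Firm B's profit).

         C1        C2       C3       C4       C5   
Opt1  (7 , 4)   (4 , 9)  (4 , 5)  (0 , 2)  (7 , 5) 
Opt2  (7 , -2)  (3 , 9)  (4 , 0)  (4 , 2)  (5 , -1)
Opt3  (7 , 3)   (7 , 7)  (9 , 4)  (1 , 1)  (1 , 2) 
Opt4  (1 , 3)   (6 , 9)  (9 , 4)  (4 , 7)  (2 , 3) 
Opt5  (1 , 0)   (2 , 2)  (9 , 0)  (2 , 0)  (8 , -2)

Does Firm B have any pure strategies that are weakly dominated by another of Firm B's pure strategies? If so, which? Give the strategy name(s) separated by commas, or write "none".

C1: dominated, since C2 does at least as well everywhere (Opt1: 9>4, Opt2: 9>-2, Opt3: 7>3, Opt4: 9>3, Opt5: 2>0).
C2: no other strategy beats it everywhere (C1 at Opt1 (9>4); C3 at Opt1 (9>5); C4 at Opt1 (9>2); C5 at Opt1 (9>5)).
C3 is weakly dominated by C2 (Opt1: 9>5, Opt2: 9>0, Opt3: 7>4, Opt4: 9>4, Opt5: 2>0).
C2 weakly dominates C4 — Opt1: 9>2, Opt2: 9>2, Opt3: 7>1, Opt4: 9>7, Opt5: 2>0.
C5: dominated, since C2 does at least as well everywhere (Opt1: 9>5, Opt2: 9>-1, Opt3: 7>2, Opt4: 9>3, Opt5: 2>-2).

C1, C3, C4, C5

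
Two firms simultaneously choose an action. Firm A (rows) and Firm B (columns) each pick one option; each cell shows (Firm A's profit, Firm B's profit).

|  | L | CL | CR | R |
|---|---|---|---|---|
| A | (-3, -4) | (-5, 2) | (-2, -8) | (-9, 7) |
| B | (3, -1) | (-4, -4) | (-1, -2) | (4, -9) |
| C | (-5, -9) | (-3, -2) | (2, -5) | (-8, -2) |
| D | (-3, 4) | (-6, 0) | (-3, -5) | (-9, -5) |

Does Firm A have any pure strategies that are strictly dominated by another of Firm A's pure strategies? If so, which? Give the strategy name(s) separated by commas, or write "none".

A, D

A: dominated, since B does at least as well everywhere (L: 3>-3, CL: -4>-5, CR: -1>-2, R: 4>-9).
Nothing dominates B: A at L (3>-3); C at L (3>-5); D at L (3>-3).
Nothing dominates C: A at CL (-3>-5); B at CL (-3>-4); D at CL (-3>-6).
D is strictly dominated by B (L: 3>-3, CL: -4>-6, CR: -1>-3, R: 4>-9).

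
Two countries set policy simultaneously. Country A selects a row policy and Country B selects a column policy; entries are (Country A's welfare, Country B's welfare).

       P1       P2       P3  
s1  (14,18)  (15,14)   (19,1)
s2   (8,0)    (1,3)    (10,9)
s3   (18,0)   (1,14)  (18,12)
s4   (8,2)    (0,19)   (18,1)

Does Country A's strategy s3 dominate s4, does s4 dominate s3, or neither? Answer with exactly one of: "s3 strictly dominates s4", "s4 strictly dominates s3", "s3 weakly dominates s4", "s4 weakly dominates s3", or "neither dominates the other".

s3 weakly dominates s4

Compare s3 to s4 across each opponent action: P1: 18>8, P2: 1>0, P3: 18=18.
s3 is at least as good everywhere and strictly better somewhere (tied only at P3), so s3 weakly but not strictly dominates s4.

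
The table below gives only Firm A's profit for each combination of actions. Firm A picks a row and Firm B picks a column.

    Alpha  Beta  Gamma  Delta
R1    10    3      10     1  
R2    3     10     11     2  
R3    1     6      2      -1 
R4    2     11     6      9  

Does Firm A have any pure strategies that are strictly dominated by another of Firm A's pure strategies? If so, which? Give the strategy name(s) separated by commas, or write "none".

R1: no other strategy beats it everywhere (R2 at Alpha (10>3); R3 at Alpha (10>1); R4 at Alpha (10>2)).
R2: no other strategy beats it everywhere (R1 at Beta (10>3); R3 at Alpha (3>1); R4 at Alpha (3>2)).
R3: dominated, since R2 does at least as well everywhere (Alpha: 3>1, Beta: 10>6, Gamma: 11>2, Delta: 2>-1).
R4: no other strategy beats it everywhere (R1 at Beta (11>3); R2 at Beta (11>10); R3 at Alpha (2>1)).

R3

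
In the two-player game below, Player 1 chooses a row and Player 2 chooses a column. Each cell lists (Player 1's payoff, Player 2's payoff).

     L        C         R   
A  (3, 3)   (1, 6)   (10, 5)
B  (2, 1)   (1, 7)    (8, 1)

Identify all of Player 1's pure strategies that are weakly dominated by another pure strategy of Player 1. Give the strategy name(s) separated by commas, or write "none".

B

A: no other strategy beats it everywhere (B at L (3>2)).
B is weakly dominated by A (L: 3>2, C: 1=1, R: 10>8).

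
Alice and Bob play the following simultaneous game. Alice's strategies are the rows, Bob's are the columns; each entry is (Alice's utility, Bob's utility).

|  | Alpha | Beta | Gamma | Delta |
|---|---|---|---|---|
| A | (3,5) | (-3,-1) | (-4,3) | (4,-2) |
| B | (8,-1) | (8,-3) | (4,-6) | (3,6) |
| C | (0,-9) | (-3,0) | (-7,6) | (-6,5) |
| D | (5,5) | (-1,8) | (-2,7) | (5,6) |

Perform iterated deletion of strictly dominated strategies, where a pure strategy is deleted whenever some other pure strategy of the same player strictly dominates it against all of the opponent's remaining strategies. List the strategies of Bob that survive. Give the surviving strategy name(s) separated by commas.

For Alice, D strictly dominates A on the remaining columns (Alpha: 5>3, Beta: -1>-3, Gamma: -2>-4, Delta: 5>4); eliminate A.
Row C is eliminated: B beats it against every remaining column (Alpha: 8>0, Beta: 8>-3, Gamma: 4>-7, Delta: 3>-6).
Bob's strategy Alpha is strictly dominated by Delta (B: 6>-1, D: 6>5) and is removed.
Column Gamma is eliminated: Beta beats it against every remaining row (B: -3>-6, D: 8>7).
Among the remaining strategies, none is strictly dominated by another pure strategy of the same player, so the elimination stops.
Surviving strategies — Alice: {B, D}; Bob: {Beta, Delta}.

Beta, Delta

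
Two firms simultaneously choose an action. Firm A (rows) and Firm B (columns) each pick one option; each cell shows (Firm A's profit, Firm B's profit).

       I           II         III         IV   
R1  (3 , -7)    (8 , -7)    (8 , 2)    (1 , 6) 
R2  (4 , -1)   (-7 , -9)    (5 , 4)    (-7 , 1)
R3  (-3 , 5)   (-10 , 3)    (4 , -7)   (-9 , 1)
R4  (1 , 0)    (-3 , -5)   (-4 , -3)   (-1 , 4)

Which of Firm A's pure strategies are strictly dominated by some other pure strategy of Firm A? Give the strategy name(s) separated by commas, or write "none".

R3, R4

R1: no other strategy beats it everywhere (R2 at II (8>-7); R3 at I (3>-3); R4 at I (3>1)).
R2: no other strategy beats it everywhere (R1 at I (4>3); R3 at I (4>-3); R4 at I (4>1)).
R3 is strictly dominated by R1 (I: 3>-3, II: 8>-10, III: 8>4, IV: 1>-9).
R1 strictly dominates R4 — I: 3>1, II: 8>-3, III: 8>-4, IV: 1>-1.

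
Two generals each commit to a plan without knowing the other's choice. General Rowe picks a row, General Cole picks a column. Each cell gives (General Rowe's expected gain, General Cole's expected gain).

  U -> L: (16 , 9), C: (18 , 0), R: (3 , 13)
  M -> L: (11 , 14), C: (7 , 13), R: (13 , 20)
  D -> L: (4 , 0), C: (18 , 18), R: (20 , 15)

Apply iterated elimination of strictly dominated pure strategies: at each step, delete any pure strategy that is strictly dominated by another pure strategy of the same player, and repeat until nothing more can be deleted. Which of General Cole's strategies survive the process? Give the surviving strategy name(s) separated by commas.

Column L is eliminated: R beats it against every remaining row (U: 13>9, M: 20>14, D: 15>0).
General Rowe's strategy M is strictly dominated by D (C: 18>7, R: 20>13) and is removed.
Among the remaining strategies, none is strictly dominated by another pure strategy of the same player, so the elimination stops.
Surviving strategies — General Rowe: {U, D}; General Cole: {C, R}.

C, R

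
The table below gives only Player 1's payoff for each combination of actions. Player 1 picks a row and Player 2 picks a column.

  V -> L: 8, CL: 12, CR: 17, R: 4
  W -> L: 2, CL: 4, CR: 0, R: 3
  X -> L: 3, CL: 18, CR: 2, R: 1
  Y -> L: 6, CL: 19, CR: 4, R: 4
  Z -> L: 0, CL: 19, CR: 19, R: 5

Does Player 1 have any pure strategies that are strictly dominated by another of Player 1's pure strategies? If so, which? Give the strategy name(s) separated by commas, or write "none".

W, X

Nothing dominates V: W at L (8>2); X at L (8>3); Y at L (8>6); Z at L (8>0).
W: dominated, since V does at least as well everywhere (L: 8>2, CL: 12>4, CR: 17>0, R: 4>3).
X: dominated, since Y does at least as well everywhere (L: 6>3, CL: 19>18, CR: 4>2, R: 4>1).
Nothing dominates Y: V at CL (19>12); W at L (6>2); X at L (6>3); Z at L (6>0).
Z is not dominated — it holds its own against V at CL (19>12); W at CL (19>4); X at CL (19>18); Y at CL (19=19).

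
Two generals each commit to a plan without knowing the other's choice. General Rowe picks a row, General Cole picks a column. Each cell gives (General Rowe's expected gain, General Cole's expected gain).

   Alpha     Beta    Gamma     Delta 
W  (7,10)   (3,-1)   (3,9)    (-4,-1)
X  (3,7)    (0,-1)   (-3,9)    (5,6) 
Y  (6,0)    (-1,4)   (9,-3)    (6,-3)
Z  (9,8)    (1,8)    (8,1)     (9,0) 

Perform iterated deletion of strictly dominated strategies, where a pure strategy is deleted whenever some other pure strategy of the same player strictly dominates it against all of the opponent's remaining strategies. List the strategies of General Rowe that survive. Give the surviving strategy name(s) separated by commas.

W, Z

General Rowe's strategy X is strictly dominated by Z (Alpha: 9>3, Beta: 1>0, Gamma: 8>-3, Delta: 9>5) and is removed.
Column Gamma is eliminated: Alpha beats it against every remaining row (W: 10>9, Y: 0>-3, Z: 8>1).
For General Rowe, Z strictly dominates Y on the remaining columns (Alpha: 9>6, Beta: 1>-1, Delta: 9>6); eliminate Y.
General Cole's strategy Delta is strictly dominated by Alpha (W: 10>-1, Z: 8>0) and is removed.
Among the remaining strategies, none is strictly dominated by another pure strategy of the same player, so the elimination stops.
Surviving strategies — General Rowe: {W, Z}; General Cole: {Alpha, Beta}.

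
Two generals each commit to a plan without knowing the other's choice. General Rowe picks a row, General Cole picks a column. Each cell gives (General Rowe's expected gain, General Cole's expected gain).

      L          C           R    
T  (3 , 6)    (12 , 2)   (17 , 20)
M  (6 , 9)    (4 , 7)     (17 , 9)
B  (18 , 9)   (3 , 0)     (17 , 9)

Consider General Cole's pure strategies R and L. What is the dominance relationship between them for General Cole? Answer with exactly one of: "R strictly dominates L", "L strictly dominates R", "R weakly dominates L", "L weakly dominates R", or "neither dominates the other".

R's payoffs vs L's, by General Rowe's action — T: 20>6, M: 9=9, B: 9=9.
R is at least as good everywhere and strictly better somewhere (tied only at M, B), so R weakly but not strictly dominates L.

R weakly dominates L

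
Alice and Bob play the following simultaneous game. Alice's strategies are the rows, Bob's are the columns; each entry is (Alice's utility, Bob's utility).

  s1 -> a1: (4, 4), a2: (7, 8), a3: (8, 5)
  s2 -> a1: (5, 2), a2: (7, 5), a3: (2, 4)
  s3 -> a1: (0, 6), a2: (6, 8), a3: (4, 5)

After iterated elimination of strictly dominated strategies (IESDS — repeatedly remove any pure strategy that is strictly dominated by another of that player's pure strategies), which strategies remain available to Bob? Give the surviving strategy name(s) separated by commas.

a2

For Alice, s1 strictly dominates s3 on the remaining columns (a1: 4>0, a2: 7>6, a3: 8>4); eliminate s3.
For Bob, a2 strictly dominates a1 on the remaining rows (s1: 8>4, s2: 5>2); eliminate a1.
For Bob, a2 strictly dominates a3 on the remaining rows (s1: 8>5, s2: 5>4); eliminate a3.
Among the remaining strategies, none is strictly dominated by another pure strategy of the same player, so the elimination stops.
Surviving strategies — Alice: {s1, s2}; Bob: {a2}.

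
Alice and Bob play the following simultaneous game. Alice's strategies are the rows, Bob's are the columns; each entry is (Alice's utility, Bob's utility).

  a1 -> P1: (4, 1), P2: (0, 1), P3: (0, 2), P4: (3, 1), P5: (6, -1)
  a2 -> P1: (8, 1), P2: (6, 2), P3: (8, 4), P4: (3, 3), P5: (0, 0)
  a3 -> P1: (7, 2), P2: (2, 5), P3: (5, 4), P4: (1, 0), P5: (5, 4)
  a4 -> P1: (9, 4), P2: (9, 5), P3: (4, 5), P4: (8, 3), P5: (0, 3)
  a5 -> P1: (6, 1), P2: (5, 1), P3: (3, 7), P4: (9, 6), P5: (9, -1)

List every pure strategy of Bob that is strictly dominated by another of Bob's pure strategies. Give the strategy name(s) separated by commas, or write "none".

P1, P4, P5

P3 strictly dominates P1 — a1: 2>1, a2: 4>1, a3: 4>2, a4: 5>4, a5: 7>1.
P2 is not dominated — it holds its own against P1 at a1 (1=1); P3 at a3 (5>4); P4 at a1 (1=1); P5 at a1 (1>-1).
P3 is not dominated — it holds its own against P1 at a1 (2>1); P2 at a1 (2>1); P4 at a1 (2>1); P5 at a1 (2>-1).
P4 is strictly dominated by P3 (a1: 2>1, a2: 4>3, a3: 4>0, a4: 5>3, a5: 7>6).
P5 is strictly dominated by P2 (a1: 1>-1, a2: 2>0, a3: 5>4, a4: 5>3, a5: 1>-1).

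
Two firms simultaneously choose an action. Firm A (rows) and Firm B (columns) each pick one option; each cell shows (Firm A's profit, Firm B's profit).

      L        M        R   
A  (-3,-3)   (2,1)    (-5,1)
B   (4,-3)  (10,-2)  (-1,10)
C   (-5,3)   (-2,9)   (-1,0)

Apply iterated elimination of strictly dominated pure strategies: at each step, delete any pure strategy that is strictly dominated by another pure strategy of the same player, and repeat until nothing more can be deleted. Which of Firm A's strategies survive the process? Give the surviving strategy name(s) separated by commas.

Firm A's strategy A is strictly dominated by B (L: 4>-3, M: 10>2, R: -1>-5) and is removed.
Column L is eliminated: M beats it against every remaining row (B: -2>-3, C: 9>3).
Among the remaining strategies, none is strictly dominated by another pure strategy of the same player, so the elimination stops.
Surviving strategies — Firm A: {B, C}; Firm B: {M, R}.

B, C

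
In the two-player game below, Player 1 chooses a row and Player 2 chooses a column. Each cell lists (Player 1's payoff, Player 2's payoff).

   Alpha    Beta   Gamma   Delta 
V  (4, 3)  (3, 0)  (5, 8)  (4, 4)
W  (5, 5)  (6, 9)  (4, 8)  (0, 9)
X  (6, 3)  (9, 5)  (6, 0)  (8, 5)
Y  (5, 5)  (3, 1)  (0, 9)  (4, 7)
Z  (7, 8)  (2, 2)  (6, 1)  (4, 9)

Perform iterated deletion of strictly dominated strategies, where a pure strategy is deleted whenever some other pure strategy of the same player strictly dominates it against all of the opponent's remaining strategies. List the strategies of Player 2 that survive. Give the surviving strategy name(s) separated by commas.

Beta, Delta

For Player 1, X strictly dominates V on the remaining columns (Alpha: 6>4, Beta: 9>3, Gamma: 6>5, Delta: 8>4); eliminate V.
For Player 1, X strictly dominates W on the remaining columns (Alpha: 6>5, Beta: 9>6, Gamma: 6>4, Delta: 8>0); eliminate W.
Player 1's strategy Y is strictly dominated by X (Alpha: 6>5, Beta: 9>3, Gamma: 6>0, Delta: 8>4) and is removed.
For Player 2, Delta strictly dominates Alpha on the remaining rows (X: 5>3, Z: 9>8); eliminate Alpha.
Column Gamma is eliminated: Beta beats it against every remaining row (X: 5>0, Z: 2>1).
For Player 1, X strictly dominates Z on the remaining columns (Beta: 9>2, Delta: 8>4); eliminate Z.
Among the remaining strategies, none is strictly dominated by another pure strategy of the same player, so the elimination stops.
Surviving strategies — Player 1: {X}; Player 2: {Beta, Delta}.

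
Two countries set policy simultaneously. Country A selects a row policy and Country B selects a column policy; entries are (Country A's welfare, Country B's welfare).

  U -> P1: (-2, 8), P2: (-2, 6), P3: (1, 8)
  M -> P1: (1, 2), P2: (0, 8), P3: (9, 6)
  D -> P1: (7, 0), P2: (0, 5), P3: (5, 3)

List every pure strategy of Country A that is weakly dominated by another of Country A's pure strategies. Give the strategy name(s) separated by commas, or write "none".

U

M weakly dominates U — P1: 1>-2, P2: 0>-2, P3: 9>1.
M: no other strategy beats it everywhere (U at P1 (1>-2); D at P3 (9>5)).
D is not dominated — it holds its own against U at P1 (7>-2); M at P1 (7>1).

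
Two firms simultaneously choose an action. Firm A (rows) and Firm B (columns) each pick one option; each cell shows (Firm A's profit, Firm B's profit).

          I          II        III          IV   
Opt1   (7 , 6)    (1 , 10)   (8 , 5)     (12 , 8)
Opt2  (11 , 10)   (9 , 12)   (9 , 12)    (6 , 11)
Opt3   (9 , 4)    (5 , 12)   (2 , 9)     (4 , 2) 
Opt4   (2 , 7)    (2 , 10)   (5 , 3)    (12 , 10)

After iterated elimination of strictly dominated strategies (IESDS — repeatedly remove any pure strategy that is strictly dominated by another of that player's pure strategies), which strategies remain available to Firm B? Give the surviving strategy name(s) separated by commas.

II, III, IV

Row Opt3 is eliminated: Opt2 beats it against every remaining column (I: 11>9, II: 9>5, III: 9>2, IV: 6>4).
Firm B's strategy I is strictly dominated by II (Opt1: 10>6, Opt2: 12>10, Opt4: 10>7) and is removed.
Among the remaining strategies, none is strictly dominated by another pure strategy of the same player, so the elimination stops.
Surviving strategies — Firm A: {Opt1, Opt2, Opt4}; Firm B: {II, III, IV}.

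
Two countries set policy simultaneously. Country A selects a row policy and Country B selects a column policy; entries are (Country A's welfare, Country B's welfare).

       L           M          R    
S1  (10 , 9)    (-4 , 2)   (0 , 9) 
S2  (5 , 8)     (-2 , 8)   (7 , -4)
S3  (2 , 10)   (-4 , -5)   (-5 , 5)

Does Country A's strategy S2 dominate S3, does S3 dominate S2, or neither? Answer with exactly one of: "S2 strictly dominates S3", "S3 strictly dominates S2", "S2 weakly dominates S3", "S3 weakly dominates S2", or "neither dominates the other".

S2's payoffs vs S3's, by Country B's action — L: 5>2, M: -2>-4, R: 7>-5.
Every comparison favours S2, so S2 strictly dominates S3.

S2 strictly dominates S3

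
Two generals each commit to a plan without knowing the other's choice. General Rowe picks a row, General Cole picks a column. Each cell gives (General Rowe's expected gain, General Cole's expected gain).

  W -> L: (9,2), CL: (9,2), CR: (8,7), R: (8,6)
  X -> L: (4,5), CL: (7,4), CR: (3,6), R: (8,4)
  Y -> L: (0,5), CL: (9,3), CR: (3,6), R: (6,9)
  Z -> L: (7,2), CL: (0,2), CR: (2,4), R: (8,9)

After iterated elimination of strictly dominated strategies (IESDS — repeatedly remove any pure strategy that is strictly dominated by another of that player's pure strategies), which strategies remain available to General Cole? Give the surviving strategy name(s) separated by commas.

CR, R

General Cole's strategy L is strictly dominated by CR (W: 7>2, X: 6>5, Y: 6>5, Z: 4>2) and is removed.
General Cole's strategy CL is strictly dominated by CR (W: 7>2, X: 6>4, Y: 6>3, Z: 4>2) and is removed.
Row Y is eliminated: W beats it against every remaining column (CR: 8>3, R: 8>6).
Among the remaining strategies, none is strictly dominated by another pure strategy of the same player, so the elimination stops.
Surviving strategies — General Rowe: {W, X, Z}; General Cole: {CR, R}.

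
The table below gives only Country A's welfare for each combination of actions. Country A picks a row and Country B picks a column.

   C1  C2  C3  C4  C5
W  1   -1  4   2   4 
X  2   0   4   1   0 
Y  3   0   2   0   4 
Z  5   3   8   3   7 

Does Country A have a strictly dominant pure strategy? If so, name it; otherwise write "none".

Z vs W: C1: 5>1, C2: 3>-1, C3: 8>4, C4: 3>2, C5: 7>4.
Z vs X: C1: 5>2, C2: 3>0, C3: 8>4, C4: 3>1, C5: 7>0.
Z vs Y: C1: 5>3, C2: 3>0, C3: 8>2, C4: 3>0, C5: 7>4.
Z strictly beats every other strategy against every opponent action, so it is strictly dominant.

Z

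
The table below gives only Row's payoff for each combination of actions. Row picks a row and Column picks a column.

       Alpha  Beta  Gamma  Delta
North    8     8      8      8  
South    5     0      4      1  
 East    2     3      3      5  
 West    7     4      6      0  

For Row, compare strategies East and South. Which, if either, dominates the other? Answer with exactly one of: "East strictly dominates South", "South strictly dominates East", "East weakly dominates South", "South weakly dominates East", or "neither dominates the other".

neither dominates the other

East's payoffs vs South's, by Column's action — Alpha: 2<5, Beta: 3>0, Gamma: 3<4, Delta: 5>1.
East does better at Beta, Delta but worse at Alpha, Gamma; neither strategy dominates the other.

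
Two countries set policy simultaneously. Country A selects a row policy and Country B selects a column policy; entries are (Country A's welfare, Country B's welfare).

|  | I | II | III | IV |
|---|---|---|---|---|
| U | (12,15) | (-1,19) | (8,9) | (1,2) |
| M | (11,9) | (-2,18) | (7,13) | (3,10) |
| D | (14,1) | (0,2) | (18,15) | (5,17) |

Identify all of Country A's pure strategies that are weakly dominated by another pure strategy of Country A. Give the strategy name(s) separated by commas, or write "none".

U: dominated, since D does at least as well everywhere (I: 14>12, II: 0>-1, III: 18>8, IV: 5>1).
D weakly dominates M — I: 14>11, II: 0>-2, III: 18>7, IV: 5>3.
D is not dominated — it holds its own against U at I (14>12); M at I (14>11).

U, M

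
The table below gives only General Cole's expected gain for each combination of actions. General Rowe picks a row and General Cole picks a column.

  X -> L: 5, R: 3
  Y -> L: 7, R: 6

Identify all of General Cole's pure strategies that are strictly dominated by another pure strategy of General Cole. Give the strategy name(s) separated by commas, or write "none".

L: no other strategy beats it everywhere (R at X (5>3)).
R is strictly dominated by L (X: 5>3, Y: 7>6).

R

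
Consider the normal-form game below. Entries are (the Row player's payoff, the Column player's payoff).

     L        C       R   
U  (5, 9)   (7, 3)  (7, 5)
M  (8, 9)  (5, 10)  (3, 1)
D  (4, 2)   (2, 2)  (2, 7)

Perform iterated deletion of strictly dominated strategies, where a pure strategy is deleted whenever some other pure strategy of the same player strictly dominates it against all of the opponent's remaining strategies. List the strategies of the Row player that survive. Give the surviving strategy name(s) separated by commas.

U, M

The Row player's strategy D is strictly dominated by U (L: 5>4, C: 7>2, R: 7>2) and is removed.
The Column player's strategy R is strictly dominated by L (U: 9>5, M: 9>1) and is removed.
Among the remaining strategies, none is strictly dominated by another pure strategy of the same player, so the elimination stops.
Surviving strategies — the Row player: {U, M}; the Column player: {L, C}.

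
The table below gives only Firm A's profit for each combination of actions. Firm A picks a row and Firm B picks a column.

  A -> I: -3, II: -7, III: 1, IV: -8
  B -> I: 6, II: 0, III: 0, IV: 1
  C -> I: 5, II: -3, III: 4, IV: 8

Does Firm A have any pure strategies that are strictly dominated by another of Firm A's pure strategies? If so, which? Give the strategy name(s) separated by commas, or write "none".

C strictly dominates A — I: 5>-3, II: -3>-7, III: 4>1, IV: 8>-8.
B: no other strategy beats it everywhere (A at I (6>-3); C at I (6>5)).
C is not dominated — it holds its own against A at I (5>-3); B at III (4>0).

A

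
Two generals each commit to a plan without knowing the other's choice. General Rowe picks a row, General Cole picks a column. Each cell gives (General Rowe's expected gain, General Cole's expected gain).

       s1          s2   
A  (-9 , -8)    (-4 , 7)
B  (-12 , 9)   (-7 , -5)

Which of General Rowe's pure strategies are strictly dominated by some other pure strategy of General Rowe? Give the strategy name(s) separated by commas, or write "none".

A is not dominated — it holds its own against B at s1 (-9>-12).
B: dominated, since A does at least as well everywhere (s1: -9>-12, s2: -4>-7).

B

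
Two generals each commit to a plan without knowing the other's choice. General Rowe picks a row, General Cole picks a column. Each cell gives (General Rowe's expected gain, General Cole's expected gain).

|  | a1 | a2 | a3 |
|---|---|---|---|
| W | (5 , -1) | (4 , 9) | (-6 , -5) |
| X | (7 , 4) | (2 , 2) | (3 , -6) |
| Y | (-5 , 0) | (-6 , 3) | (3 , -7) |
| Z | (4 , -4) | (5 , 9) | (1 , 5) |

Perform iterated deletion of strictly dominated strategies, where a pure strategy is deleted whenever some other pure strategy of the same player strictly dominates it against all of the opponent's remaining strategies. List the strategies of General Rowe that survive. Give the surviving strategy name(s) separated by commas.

W, X, Z

General Cole's strategy a3 is strictly dominated by a2 (W: 9>-5, X: 2>-6, Y: 3>-7, Z: 9>5) and is removed.
General Rowe's strategy Y is strictly dominated by W (a1: 5>-5, a2: 4>-6) and is removed.
Among the remaining strategies, none is strictly dominated by another pure strategy of the same player, so the elimination stops.
Surviving strategies — General Rowe: {W, X, Z}; General Cole: {a1, a2}.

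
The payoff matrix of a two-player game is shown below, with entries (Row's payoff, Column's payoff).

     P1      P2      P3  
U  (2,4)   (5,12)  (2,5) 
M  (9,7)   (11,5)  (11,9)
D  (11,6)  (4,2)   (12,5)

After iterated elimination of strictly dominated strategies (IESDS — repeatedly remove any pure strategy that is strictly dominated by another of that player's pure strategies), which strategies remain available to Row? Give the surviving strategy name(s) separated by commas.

D

For Row, M strictly dominates U on the remaining columns (P1: 9>2, P2: 11>5, P3: 11>2); eliminate U.
For Column, P1 strictly dominates P2 on the remaining rows (M: 7>5, D: 6>2); eliminate P2.
For Row, D strictly dominates M on the remaining columns (P1: 11>9, P3: 12>11); eliminate M.
Column's strategy P3 is strictly dominated by P1 (D: 6>5) and is removed.
Among the remaining strategies, none is strictly dominated by another pure strategy of the same player, so the elimination stops.
Surviving strategies — Row: {D}; Column: {P1}.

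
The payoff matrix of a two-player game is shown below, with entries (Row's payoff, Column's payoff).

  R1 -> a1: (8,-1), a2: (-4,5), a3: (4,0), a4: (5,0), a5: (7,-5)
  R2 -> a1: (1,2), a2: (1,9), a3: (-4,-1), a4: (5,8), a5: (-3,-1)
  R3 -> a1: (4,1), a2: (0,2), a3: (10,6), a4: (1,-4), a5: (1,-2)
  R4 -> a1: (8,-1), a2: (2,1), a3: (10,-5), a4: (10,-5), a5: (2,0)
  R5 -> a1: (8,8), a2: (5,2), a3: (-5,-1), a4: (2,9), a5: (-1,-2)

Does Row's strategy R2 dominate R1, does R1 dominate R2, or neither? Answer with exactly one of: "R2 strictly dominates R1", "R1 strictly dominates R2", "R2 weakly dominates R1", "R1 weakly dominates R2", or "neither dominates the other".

R2's payoffs vs R1's, by Column's action — a1: 1<8, a2: 1>-4, a3: -4<4, a4: 5=5, a5: -3<7.
R2 does better at a2 but worse at a1, a3, a5; neither strategy dominates the other.

neither dominates the other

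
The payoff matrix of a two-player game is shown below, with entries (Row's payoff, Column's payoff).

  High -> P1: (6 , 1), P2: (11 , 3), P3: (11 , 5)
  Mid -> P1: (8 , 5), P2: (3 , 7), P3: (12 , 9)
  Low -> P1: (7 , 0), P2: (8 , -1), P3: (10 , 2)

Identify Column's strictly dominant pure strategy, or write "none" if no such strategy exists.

P3

P3 vs P1: High: 5>1, Mid: 9>5, Low: 2>0.
P3 vs P2: High: 5>3, Mid: 9>7, Low: 2>-1.
P3 strictly beats every other strategy against every opponent action, so it is strictly dominant.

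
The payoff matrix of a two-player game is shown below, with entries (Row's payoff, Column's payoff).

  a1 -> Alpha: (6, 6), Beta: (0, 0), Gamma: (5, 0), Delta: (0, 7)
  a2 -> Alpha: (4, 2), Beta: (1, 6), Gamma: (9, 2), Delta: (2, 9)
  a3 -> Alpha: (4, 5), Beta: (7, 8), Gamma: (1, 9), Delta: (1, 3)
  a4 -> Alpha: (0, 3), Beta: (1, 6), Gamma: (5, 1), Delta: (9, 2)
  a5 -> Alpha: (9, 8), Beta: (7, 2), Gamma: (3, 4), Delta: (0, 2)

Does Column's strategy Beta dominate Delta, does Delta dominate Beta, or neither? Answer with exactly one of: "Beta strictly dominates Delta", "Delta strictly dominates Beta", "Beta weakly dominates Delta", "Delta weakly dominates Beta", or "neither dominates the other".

neither dominates the other

Compare Beta to Delta across each choice by Row: a1: 0<7, a2: 6<9, a3: 8>3, a4: 6>2, a5: 2=2.
Beta does better at a3, a4 but worse at a1, a2; neither strategy dominates the other.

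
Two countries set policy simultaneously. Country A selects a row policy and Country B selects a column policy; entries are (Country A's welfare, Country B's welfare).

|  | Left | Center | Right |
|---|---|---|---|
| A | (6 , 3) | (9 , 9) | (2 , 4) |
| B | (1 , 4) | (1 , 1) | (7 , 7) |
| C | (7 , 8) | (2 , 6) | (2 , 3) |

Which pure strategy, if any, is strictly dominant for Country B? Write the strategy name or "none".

Left fails to dominate Center at A (3<9).
Center fails to dominate Left at B (1<4).
Right fails to dominate Left at C (3<8).
No single strategy dominates all the others.

none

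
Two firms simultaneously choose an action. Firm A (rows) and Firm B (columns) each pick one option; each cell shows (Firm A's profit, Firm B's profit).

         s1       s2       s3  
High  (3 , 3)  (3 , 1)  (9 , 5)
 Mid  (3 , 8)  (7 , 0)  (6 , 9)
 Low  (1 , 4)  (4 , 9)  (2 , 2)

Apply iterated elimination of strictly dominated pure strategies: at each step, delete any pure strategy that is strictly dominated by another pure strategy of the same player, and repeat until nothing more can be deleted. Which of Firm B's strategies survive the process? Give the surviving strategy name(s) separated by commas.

For Firm A, Mid strictly dominates Low on the remaining columns (s1: 3>1, s2: 7>4, s3: 6>2); eliminate Low.
For Firm B, s3 strictly dominates s1 on the remaining rows (High: 5>3, Mid: 9>8); eliminate s1.
Firm B's strategy s2 is strictly dominated by s3 (High: 5>1, Mid: 9>0) and is removed.
For Firm A, High strictly dominates Mid on the remaining columns (s3: 9>6); eliminate Mid.
Among the remaining strategies, none is strictly dominated by another pure strategy of the same player, so the elimination stops.
Surviving strategies — Firm A: {High}; Firm B: {s3}.

s3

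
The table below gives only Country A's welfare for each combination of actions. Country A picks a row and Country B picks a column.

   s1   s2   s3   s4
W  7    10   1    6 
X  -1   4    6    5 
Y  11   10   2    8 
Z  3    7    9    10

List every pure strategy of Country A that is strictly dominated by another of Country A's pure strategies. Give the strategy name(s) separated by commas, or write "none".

Nothing dominates W: X at s1 (7>-1); Y at s2 (10=10); Z at s1 (7>3).
Z strictly dominates X — s1: 3>-1, s2: 7>4, s3: 9>6, s4: 10>5.
Y is not dominated — it holds its own against W at s1 (11>7); X at s1 (11>-1); Z at s1 (11>3).
Z: no other strategy beats it everywhere (W at s3 (9>1); X at s1 (3>-1); Y at s3 (9>2)).

X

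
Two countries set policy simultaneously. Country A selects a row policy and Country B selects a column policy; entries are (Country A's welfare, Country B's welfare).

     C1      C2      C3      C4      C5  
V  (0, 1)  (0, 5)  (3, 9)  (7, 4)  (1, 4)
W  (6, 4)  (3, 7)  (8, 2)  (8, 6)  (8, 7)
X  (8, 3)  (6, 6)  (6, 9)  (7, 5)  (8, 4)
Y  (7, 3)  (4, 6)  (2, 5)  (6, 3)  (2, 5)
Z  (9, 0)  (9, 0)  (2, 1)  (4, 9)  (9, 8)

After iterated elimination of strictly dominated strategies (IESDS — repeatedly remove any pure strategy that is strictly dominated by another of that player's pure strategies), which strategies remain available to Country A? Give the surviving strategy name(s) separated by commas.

For Country A, W strictly dominates V on the remaining columns (C1: 6>0, C2: 3>0, C3: 8>3, C4: 8>7, C5: 8>1); eliminate V.
For Country A, X strictly dominates Y on the remaining columns (C1: 8>7, C2: 6>4, C3: 6>2, C4: 7>6, C5: 8>2); eliminate Y.
Column C1 is eliminated: C4 beats it against every remaining row (W: 6>4, X: 5>3, Z: 9>0).
Among the remaining strategies, none is strictly dominated by another pure strategy of the same player, so the elimination stops.
Surviving strategies — Country A: {W, X, Z}; Country B: {C2, C3, C4, C5}.

W, X, Z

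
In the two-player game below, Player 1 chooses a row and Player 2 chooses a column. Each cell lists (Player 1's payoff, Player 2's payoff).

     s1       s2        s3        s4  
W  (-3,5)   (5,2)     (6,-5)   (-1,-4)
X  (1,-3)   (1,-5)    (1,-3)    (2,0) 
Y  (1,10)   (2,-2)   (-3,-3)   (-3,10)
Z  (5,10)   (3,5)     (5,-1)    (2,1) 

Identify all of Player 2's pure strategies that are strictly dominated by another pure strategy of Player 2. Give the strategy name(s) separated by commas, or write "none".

s2, s3

Nothing dominates s1: s2 at W (5>2); s3 at W (5>-5); s4 at W (5>-4).
s2: dominated, since s1 does at least as well everywhere (W: 5>2, X: -3>-5, Y: 10>-2, Z: 10>5).
s3: dominated, since s4 does at least as well everywhere (W: -4>-5, X: 0>-3, Y: 10>-3, Z: 1>-1).
s4 is not dominated — it holds its own against s1 at X (0>-3); s2 at X (0>-5); s3 at W (-4>-5).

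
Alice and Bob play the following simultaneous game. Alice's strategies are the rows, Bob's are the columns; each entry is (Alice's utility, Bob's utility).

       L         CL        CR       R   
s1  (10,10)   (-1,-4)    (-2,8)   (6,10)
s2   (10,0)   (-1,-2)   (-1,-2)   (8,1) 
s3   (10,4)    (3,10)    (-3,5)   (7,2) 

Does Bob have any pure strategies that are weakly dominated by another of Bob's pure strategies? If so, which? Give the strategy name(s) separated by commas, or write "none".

Nothing dominates L: CL at s1 (10>-4); CR at s1 (10>8); R at s3 (4>2).
CL: no other strategy beats it everywhere (L at s3 (10>4); CR at s3 (10>5); R at s3 (10>2)).
Nothing dominates CR: L at s3 (5>4); CL at s1 (8>-4); R at s3 (5>2).
Nothing dominates R: L at s2 (1>0); CL at s1 (10>-4); CR at s1 (10>8).

none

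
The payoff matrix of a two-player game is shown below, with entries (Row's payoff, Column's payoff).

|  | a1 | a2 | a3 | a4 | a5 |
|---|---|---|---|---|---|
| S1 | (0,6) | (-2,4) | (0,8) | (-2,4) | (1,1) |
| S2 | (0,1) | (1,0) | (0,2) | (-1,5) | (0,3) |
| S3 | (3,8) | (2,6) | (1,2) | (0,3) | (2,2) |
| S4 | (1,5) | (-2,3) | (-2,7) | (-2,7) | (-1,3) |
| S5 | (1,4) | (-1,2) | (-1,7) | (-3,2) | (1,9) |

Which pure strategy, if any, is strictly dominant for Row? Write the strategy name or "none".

S3 vs S1: a1: 3>0, a2: 2>-2, a3: 1>0, a4: 0>-2, a5: 2>1.
S3 vs S2: a1: 3>0, a2: 2>1, a3: 1>0, a4: 0>-1, a5: 2>0.
S3 vs S4: a1: 3>1, a2: 2>-2, a3: 1>-2, a4: 0>-2, a5: 2>-1.
S3 vs S5: a1: 3>1, a2: 2>-1, a3: 1>-1, a4: 0>-3, a5: 2>1.
S3 strictly beats every other strategy against every opponent action, so it is strictly dominant.

S3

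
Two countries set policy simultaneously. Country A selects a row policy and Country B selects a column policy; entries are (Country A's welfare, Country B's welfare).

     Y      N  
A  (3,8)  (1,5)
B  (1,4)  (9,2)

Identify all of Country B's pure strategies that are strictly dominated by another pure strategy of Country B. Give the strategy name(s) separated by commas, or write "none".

N

Y: no other strategy beats it everywhere (N at A (8>5)).
N: dominated, since Y does at least as well everywhere (A: 8>5, B: 4>2).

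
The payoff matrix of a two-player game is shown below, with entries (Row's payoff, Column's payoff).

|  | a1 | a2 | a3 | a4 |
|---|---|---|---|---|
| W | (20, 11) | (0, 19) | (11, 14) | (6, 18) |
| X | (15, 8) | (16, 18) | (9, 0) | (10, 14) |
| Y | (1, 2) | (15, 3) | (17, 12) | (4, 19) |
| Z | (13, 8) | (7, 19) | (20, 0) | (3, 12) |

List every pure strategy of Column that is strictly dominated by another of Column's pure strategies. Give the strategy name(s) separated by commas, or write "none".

a1, a3

a1 is strictly dominated by a2 (W: 19>11, X: 18>8, Y: 3>2, Z: 19>8).
a2 is not dominated — it holds its own against a1 at W (19>11); a3 at W (19>14); a4 at W (19>18).
a4 strictly dominates a3 — W: 18>14, X: 14>0, Y: 19>12, Z: 12>0.
Nothing dominates a4: a1 at W (18>11); a2 at Y (19>3); a3 at W (18>14).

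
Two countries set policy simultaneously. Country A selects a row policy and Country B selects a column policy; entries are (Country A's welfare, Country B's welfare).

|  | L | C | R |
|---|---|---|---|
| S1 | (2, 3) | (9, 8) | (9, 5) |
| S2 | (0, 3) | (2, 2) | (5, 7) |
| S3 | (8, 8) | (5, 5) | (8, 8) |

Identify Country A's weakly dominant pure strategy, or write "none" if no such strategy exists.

S1 fails to dominate S3 at L (2<8).
S2 fails to dominate S1 at L (0<2).
S3 fails to dominate S1 at C (5<9).
No single strategy dominates all the others.

none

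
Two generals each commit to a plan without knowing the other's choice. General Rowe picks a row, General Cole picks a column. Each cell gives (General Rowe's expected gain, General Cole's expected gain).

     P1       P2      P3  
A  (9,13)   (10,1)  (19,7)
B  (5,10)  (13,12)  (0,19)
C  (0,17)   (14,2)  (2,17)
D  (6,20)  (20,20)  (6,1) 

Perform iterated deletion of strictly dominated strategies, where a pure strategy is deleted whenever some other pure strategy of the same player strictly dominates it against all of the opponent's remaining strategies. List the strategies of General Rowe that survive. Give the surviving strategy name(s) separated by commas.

For General Rowe, D strictly dominates B on the remaining columns (P1: 6>5, P2: 20>13, P3: 6>0); eliminate B.
General Rowe's strategy C is strictly dominated by D (P1: 6>0, P2: 20>14, P3: 6>2) and is removed.
For General Cole, P1 strictly dominates P3 on the remaining rows (A: 13>7, D: 20>1); eliminate P3.
Among the remaining strategies, none is strictly dominated by another pure strategy of the same player, so the elimination stops.
Surviving strategies — General Rowe: {A, D}; General Cole: {P1, P2}.

A, D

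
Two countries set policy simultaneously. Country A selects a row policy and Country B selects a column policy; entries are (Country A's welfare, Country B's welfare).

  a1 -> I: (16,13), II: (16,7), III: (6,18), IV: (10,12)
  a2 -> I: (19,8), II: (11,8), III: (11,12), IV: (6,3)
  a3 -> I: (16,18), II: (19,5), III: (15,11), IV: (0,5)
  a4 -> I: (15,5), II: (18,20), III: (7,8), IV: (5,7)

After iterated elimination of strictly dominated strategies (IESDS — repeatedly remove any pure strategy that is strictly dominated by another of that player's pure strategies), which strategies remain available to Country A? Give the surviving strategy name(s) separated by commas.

For Country B, III strictly dominates IV on the remaining rows (a1: 18>12, a2: 12>3, a3: 11>5, a4: 8>7); eliminate IV.
Row a4 is eliminated: a3 beats it against every remaining column (I: 16>15, II: 19>18, III: 15>7).
For Country B, III strictly dominates II on the remaining rows (a1: 18>7, a2: 12>8, a3: 11>5); eliminate II.
For Country A, a2 strictly dominates a1 on the remaining columns (I: 19>16, III: 11>6); eliminate a1.
Among the remaining strategies, none is strictly dominated by another pure strategy of the same player, so the elimination stops.
Surviving strategies — Country A: {a2, a3}; Country B: {I, III}.

a2, a3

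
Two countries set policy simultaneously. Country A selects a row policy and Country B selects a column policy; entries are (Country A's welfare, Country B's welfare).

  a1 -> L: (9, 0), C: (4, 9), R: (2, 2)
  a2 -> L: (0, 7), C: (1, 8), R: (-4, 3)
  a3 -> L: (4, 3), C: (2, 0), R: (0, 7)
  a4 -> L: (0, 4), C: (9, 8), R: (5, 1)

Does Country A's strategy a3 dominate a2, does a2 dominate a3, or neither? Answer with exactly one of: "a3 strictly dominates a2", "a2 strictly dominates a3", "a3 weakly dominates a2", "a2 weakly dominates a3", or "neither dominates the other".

a3 strictly dominates a2

Compare a3 to a2 across each opponent action: L: 4>0, C: 2>1, R: 0>-4.
a3 gives a strictly higher payoff against each opponent action, so a3 strictly dominates a2.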